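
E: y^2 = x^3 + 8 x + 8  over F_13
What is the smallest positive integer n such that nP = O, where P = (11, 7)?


Compute successive multiples of P until we hit O:
  1P = (11, 7)
  2P = (1, 11)
  3P = (10, 3)
  4P = (8, 5)
  5P = (6, 5)
  6P = (5, 11)
  7P = (9, 9)
  8P = (7, 2)
  ... (continuing to 20P)
  20P = O

ord(P) = 20


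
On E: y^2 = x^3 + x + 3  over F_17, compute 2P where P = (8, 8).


Doubling: s = (3 x1^2 + a) / (2 y1)
s = (3*8^2 + 1) / (2*8) mod 17 = 11
x3 = s^2 - 2 x1 mod 17 = 11^2 - 2*8 = 3
y3 = s (x1 - x3) - y1 mod 17 = 11 * (8 - 3) - 8 = 13

2P = (3, 13)


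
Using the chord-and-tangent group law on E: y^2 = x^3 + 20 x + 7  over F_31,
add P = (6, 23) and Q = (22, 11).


P != Q, so use the chord formula.
s = (y2 - y1) / (x2 - x1) = (19) / (16) mod 31 = 7
x3 = s^2 - x1 - x2 mod 31 = 7^2 - 6 - 22 = 21
y3 = s (x1 - x3) - y1 mod 31 = 7 * (6 - 21) - 23 = 27

P + Q = (21, 27)


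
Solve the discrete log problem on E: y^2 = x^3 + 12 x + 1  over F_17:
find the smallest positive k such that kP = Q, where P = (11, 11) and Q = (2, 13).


Enumerate multiples of P until we hit Q = (2, 13):
  1P = (11, 11)
  2P = (10, 13)
  3P = (0, 1)
  4P = (5, 13)
  5P = (3, 9)
  6P = (2, 4)
  7P = (13, 12)
  8P = (6, 0)
  9P = (13, 5)
  10P = (2, 13)
Match found at i = 10.

k = 10


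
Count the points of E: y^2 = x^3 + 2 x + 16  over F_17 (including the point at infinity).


For each x in F_17, count y with y^2 = x^3 + 2 x + 16 mod 17:
  x = 0: RHS = 16, y in [4, 13]  -> 2 point(s)
  x = 1: RHS = 2, y in [6, 11]  -> 2 point(s)
  x = 3: RHS = 15, y in [7, 10]  -> 2 point(s)
  x = 5: RHS = 15, y in [7, 10]  -> 2 point(s)
  x = 7: RHS = 16, y in [4, 13]  -> 2 point(s)
  x = 8: RHS = 0, y in [0]  -> 1 point(s)
  x = 9: RHS = 15, y in [7, 10]  -> 2 point(s)
  x = 10: RHS = 16, y in [4, 13]  -> 2 point(s)
  x = 11: RHS = 9, y in [3, 14]  -> 2 point(s)
  x = 12: RHS = 0, y in [0]  -> 1 point(s)
  x = 14: RHS = 0, y in [0]  -> 1 point(s)
  x = 15: RHS = 4, y in [2, 15]  -> 2 point(s)
  x = 16: RHS = 13, y in [8, 9]  -> 2 point(s)
Affine points: 23. Add the point at infinity: total = 24.

#E(F_17) = 24


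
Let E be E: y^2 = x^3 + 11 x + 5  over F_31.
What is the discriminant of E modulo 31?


4 a^3 + 27 b^2 = 4*11^3 + 27*5^2 = 5324 + 675 = 5999
Delta = -16 * (5999) = -95984
Delta mod 31 = 23

Delta = 23 (mod 31)


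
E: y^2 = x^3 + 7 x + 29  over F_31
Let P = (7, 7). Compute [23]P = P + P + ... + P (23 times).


k = 23 = 10111_2 (binary, LSB first: 11101)
Double-and-add from P = (7, 7):
  bit 0 = 1: acc = O + (7, 7) = (7, 7)
  bit 1 = 1: acc = (7, 7) + (14, 9) = (24, 28)
  bit 2 = 1: acc = (24, 28) + (10, 13) = (4, 20)
  bit 3 = 0: acc unchanged = (4, 20)
  bit 4 = 1: acc = (4, 20) + (20, 4) = (8, 15)

23P = (8, 15)


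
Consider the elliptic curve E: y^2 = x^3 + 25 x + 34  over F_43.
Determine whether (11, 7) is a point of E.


Check whether y^2 = x^3 + 25 x + 34 (mod 43) for (x, y) = (11, 7).
LHS: y^2 = 7^2 mod 43 = 6
RHS: x^3 + 25 x + 34 = 11^3 + 25*11 + 34 mod 43 = 6
LHS = RHS

Yes, on the curve


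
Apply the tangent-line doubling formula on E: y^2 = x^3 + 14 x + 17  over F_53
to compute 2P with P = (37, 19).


Doubling: s = (3 x1^2 + a) / (2 y1)
s = (3*37^2 + 14) / (2*19) mod 53 = 15
x3 = s^2 - 2 x1 mod 53 = 15^2 - 2*37 = 45
y3 = s (x1 - x3) - y1 mod 53 = 15 * (37 - 45) - 19 = 20

2P = (45, 20)


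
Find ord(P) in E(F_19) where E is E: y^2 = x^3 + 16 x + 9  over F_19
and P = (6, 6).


Compute successive multiples of P until we hit O:
  1P = (6, 6)
  2P = (4, 2)
  3P = (13, 18)
  4P = (1, 8)
  5P = (0, 3)
  6P = (18, 7)
  7P = (2, 7)
  8P = (17, 11)
  ... (continuing to 19P)
  19P = O

ord(P) = 19


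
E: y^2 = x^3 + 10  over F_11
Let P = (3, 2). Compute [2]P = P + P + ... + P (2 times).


k = 2 = 10_2 (binary, LSB first: 01)
Double-and-add from P = (3, 2):
  bit 0 = 0: acc unchanged = O
  bit 1 = 1: acc = O + (10, 3) = (10, 3)

2P = (10, 3)


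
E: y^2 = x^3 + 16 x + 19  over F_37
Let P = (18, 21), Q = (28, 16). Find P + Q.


P != Q, so use the chord formula.
s = (y2 - y1) / (x2 - x1) = (32) / (10) mod 37 = 18
x3 = s^2 - x1 - x2 mod 37 = 18^2 - 18 - 28 = 19
y3 = s (x1 - x3) - y1 mod 37 = 18 * (18 - 19) - 21 = 35

P + Q = (19, 35)


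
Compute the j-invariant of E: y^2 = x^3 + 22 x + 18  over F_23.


Delta = -16(4 a^3 + 27 b^2) mod 23 = 5
-1728 * (4 a)^3 = -1728 * (4*22)^3 mod 23 = 8
j = 8 * 5^(-1) mod 23 = 20

j = 20 (mod 23)


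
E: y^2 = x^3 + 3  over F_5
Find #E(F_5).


For each x in F_5, count y with y^2 = x^3 + 0 x + 3 mod 5:
  x = 1: RHS = 4, y in [2, 3]  -> 2 point(s)
  x = 2: RHS = 1, y in [1, 4]  -> 2 point(s)
  x = 3: RHS = 0, y in [0]  -> 1 point(s)
Affine points: 5. Add the point at infinity: total = 6.

#E(F_5) = 6


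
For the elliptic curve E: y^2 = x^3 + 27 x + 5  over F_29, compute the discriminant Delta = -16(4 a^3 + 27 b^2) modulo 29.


4 a^3 + 27 b^2 = 4*27^3 + 27*5^2 = 78732 + 675 = 79407
Delta = -16 * (79407) = -1270512
Delta mod 29 = 7

Delta = 7 (mod 29)


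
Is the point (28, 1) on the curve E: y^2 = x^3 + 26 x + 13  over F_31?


Check whether y^2 = x^3 + 26 x + 13 (mod 31) for (x, y) = (28, 1).
LHS: y^2 = 1^2 mod 31 = 1
RHS: x^3 + 26 x + 13 = 28^3 + 26*28 + 13 mod 31 = 1
LHS = RHS

Yes, on the curve


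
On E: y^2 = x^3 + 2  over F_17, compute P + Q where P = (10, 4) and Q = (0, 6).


P != Q, so use the chord formula.
s = (y2 - y1) / (x2 - x1) = (2) / (7) mod 17 = 10
x3 = s^2 - x1 - x2 mod 17 = 10^2 - 10 - 0 = 5
y3 = s (x1 - x3) - y1 mod 17 = 10 * (10 - 5) - 4 = 12

P + Q = (5, 12)


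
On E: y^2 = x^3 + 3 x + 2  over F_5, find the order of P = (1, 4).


Compute successive multiples of P until we hit O:
  1P = (1, 4)
  2P = (2, 4)
  3P = (2, 1)
  4P = (1, 1)
  5P = O

ord(P) = 5


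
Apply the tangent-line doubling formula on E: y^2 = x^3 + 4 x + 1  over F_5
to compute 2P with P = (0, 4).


Doubling: s = (3 x1^2 + a) / (2 y1)
s = (3*0^2 + 4) / (2*4) mod 5 = 3
x3 = s^2 - 2 x1 mod 5 = 3^2 - 2*0 = 4
y3 = s (x1 - x3) - y1 mod 5 = 3 * (0 - 4) - 4 = 4

2P = (4, 4)


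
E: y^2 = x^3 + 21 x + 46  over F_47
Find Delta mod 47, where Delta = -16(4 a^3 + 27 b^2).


4 a^3 + 27 b^2 = 4*21^3 + 27*46^2 = 37044 + 57132 = 94176
Delta = -16 * (94176) = -1506816
Delta mod 47 = 4

Delta = 4 (mod 47)


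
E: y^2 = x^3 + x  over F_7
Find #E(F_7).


For each x in F_7, count y with y^2 = x^3 + 1 x + 0 mod 7:
  x = 0: RHS = 0, y in [0]  -> 1 point(s)
  x = 1: RHS = 2, y in [3, 4]  -> 2 point(s)
  x = 3: RHS = 2, y in [3, 4]  -> 2 point(s)
  x = 5: RHS = 4, y in [2, 5]  -> 2 point(s)
Affine points: 7. Add the point at infinity: total = 8.

#E(F_7) = 8


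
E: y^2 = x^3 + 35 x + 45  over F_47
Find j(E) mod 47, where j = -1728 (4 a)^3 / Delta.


Delta = -16(4 a^3 + 27 b^2) mod 47 = 12
-1728 * (4 a)^3 = -1728 * (4*35)^3 mod 47 = 36
j = 36 * 12^(-1) mod 47 = 3

j = 3 (mod 47)


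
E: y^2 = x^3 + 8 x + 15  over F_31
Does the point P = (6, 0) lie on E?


Check whether y^2 = x^3 + 8 x + 15 (mod 31) for (x, y) = (6, 0).
LHS: y^2 = 0^2 mod 31 = 0
RHS: x^3 + 8 x + 15 = 6^3 + 8*6 + 15 mod 31 = 0
LHS = RHS

Yes, on the curve


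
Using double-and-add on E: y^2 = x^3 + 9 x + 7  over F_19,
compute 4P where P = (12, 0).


k = 4 = 100_2 (binary, LSB first: 001)
Double-and-add from P = (12, 0):
  bit 0 = 0: acc unchanged = O
  bit 1 = 0: acc unchanged = O
  bit 2 = 1: acc = O + O = O

4P = O


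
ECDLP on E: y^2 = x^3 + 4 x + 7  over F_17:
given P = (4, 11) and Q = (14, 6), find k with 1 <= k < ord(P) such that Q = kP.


Enumerate multiples of P until we hit Q = (14, 6):
  1P = (4, 11)
  2P = (7, 2)
  3P = (15, 5)
  4P = (16, 11)
  5P = (14, 6)
Match found at i = 5.

k = 5


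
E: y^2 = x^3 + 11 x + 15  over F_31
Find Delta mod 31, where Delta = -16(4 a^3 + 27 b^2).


4 a^3 + 27 b^2 = 4*11^3 + 27*15^2 = 5324 + 6075 = 11399
Delta = -16 * (11399) = -182384
Delta mod 31 = 20

Delta = 20 (mod 31)


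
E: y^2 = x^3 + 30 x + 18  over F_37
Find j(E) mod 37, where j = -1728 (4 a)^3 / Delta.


Delta = -16(4 a^3 + 27 b^2) mod 37 = 14
-1728 * (4 a)^3 = -1728 * (4*30)^3 mod 37 = 27
j = 27 * 14^(-1) mod 37 = 31

j = 31 (mod 37)


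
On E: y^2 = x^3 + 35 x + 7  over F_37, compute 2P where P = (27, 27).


Doubling: s = (3 x1^2 + a) / (2 y1)
s = (3*27^2 + 35) / (2*27) mod 37 = 11
x3 = s^2 - 2 x1 mod 37 = 11^2 - 2*27 = 30
y3 = s (x1 - x3) - y1 mod 37 = 11 * (27 - 30) - 27 = 14

2P = (30, 14)


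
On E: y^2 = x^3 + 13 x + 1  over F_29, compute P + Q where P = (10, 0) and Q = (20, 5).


P != Q, so use the chord formula.
s = (y2 - y1) / (x2 - x1) = (5) / (10) mod 29 = 15
x3 = s^2 - x1 - x2 mod 29 = 15^2 - 10 - 20 = 21
y3 = s (x1 - x3) - y1 mod 29 = 15 * (10 - 21) - 0 = 9

P + Q = (21, 9)


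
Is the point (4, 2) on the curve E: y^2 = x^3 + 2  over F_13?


Check whether y^2 = x^3 + 0 x + 2 (mod 13) for (x, y) = (4, 2).
LHS: y^2 = 2^2 mod 13 = 4
RHS: x^3 + 0 x + 2 = 4^3 + 0*4 + 2 mod 13 = 1
LHS != RHS

No, not on the curve


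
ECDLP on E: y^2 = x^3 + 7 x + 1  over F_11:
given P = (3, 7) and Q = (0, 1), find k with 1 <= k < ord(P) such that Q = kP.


Enumerate multiples of P until we hit Q = (0, 1):
  1P = (3, 7)
  2P = (10, 9)
  3P = (1, 3)
  4P = (0, 10)
  5P = (9, 10)
  6P = (2, 10)
  7P = (4, 7)
  8P = (4, 4)
  9P = (2, 1)
  10P = (9, 1)
  11P = (0, 1)
Match found at i = 11.

k = 11


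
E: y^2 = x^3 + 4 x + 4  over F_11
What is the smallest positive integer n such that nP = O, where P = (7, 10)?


Compute successive multiples of P until we hit O:
  1P = (7, 10)
  2P = (2, 3)
  3P = (0, 2)
  4P = (8, 3)
  5P = (1, 3)
  6P = (1, 8)
  7P = (8, 8)
  8P = (0, 9)
  ... (continuing to 11P)
  11P = O

ord(P) = 11


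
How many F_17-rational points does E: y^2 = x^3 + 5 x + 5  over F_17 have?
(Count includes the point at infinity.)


For each x in F_17, count y with y^2 = x^3 + 5 x + 5 mod 17:
  x = 3: RHS = 13, y in [8, 9]  -> 2 point(s)
  x = 4: RHS = 4, y in [2, 15]  -> 2 point(s)
  x = 5: RHS = 2, y in [6, 11]  -> 2 point(s)
  x = 6: RHS = 13, y in [8, 9]  -> 2 point(s)
  x = 7: RHS = 9, y in [3, 14]  -> 2 point(s)
  x = 8: RHS = 13, y in [8, 9]  -> 2 point(s)
  x = 10: RHS = 1, y in [1, 16]  -> 2 point(s)
  x = 12: RHS = 8, y in [5, 12]  -> 2 point(s)
  x = 15: RHS = 4, y in [2, 15]  -> 2 point(s)
  x = 16: RHS = 16, y in [4, 13]  -> 2 point(s)
Affine points: 20. Add the point at infinity: total = 21.

#E(F_17) = 21


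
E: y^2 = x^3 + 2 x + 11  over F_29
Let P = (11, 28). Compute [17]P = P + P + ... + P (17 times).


k = 17 = 10001_2 (binary, LSB first: 10001)
Double-and-add from P = (11, 28):
  bit 0 = 1: acc = O + (11, 28) = (11, 28)
  bit 1 = 0: acc unchanged = (11, 28)
  bit 2 = 0: acc unchanged = (11, 28)
  bit 3 = 0: acc unchanged = (11, 28)
  bit 4 = 1: acc = (11, 28) + (19, 21) = (12, 20)

17P = (12, 20)


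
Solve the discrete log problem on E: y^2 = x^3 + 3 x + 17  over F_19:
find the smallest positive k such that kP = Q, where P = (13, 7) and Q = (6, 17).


Enumerate multiples of P until we hit Q = (6, 17):
  1P = (13, 7)
  2P = (4, 6)
  3P = (6, 17)
Match found at i = 3.

k = 3


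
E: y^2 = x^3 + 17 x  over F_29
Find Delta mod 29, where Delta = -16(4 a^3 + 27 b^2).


4 a^3 + 27 b^2 = 4*17^3 + 27*0^2 = 19652 + 0 = 19652
Delta = -16 * (19652) = -314432
Delta mod 29 = 15

Delta = 15 (mod 29)


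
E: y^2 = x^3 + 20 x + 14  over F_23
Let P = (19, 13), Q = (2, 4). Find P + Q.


P != Q, so use the chord formula.
s = (y2 - y1) / (x2 - x1) = (14) / (6) mod 23 = 10
x3 = s^2 - x1 - x2 mod 23 = 10^2 - 19 - 2 = 10
y3 = s (x1 - x3) - y1 mod 23 = 10 * (19 - 10) - 13 = 8

P + Q = (10, 8)


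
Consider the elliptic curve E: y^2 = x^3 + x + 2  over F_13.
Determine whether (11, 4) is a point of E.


Check whether y^2 = x^3 + 1 x + 2 (mod 13) for (x, y) = (11, 4).
LHS: y^2 = 4^2 mod 13 = 3
RHS: x^3 + 1 x + 2 = 11^3 + 1*11 + 2 mod 13 = 5
LHS != RHS

No, not on the curve


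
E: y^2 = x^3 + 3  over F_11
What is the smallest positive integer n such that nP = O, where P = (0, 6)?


Compute successive multiples of P until we hit O:
  1P = (0, 6)
  2P = (0, 5)
  3P = O

ord(P) = 3


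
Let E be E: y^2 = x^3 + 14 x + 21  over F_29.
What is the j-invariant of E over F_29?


Delta = -16(4 a^3 + 27 b^2) mod 29 = 26
-1728 * (4 a)^3 = -1728 * (4*14)^3 mod 29 = 20
j = 20 * 26^(-1) mod 29 = 3

j = 3 (mod 29)


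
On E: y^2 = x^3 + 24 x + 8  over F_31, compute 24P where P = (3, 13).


k = 24 = 11000_2 (binary, LSB first: 00011)
Double-and-add from P = (3, 13):
  bit 0 = 0: acc unchanged = O
  bit 1 = 0: acc unchanged = O
  bit 2 = 0: acc unchanged = O
  bit 3 = 1: acc = O + (30, 18) = (30, 18)
  bit 4 = 1: acc = (30, 18) + (20, 5) = (14, 9)

24P = (14, 9)


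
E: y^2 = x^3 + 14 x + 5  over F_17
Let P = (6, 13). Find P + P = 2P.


Doubling: s = (3 x1^2 + a) / (2 y1)
s = (3*6^2 + 14) / (2*13) mod 17 = 6
x3 = s^2 - 2 x1 mod 17 = 6^2 - 2*6 = 7
y3 = s (x1 - x3) - y1 mod 17 = 6 * (6 - 7) - 13 = 15

2P = (7, 15)


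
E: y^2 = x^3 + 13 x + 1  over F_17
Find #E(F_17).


For each x in F_17, count y with y^2 = x^3 + 13 x + 1 mod 17:
  x = 0: RHS = 1, y in [1, 16]  -> 2 point(s)
  x = 1: RHS = 15, y in [7, 10]  -> 2 point(s)
  x = 2: RHS = 1, y in [1, 16]  -> 2 point(s)
  x = 3: RHS = 16, y in [4, 13]  -> 2 point(s)
  x = 4: RHS = 15, y in [7, 10]  -> 2 point(s)
  x = 5: RHS = 4, y in [2, 15]  -> 2 point(s)
  x = 10: RHS = 9, y in [3, 14]  -> 2 point(s)
  x = 11: RHS = 13, y in [8, 9]  -> 2 point(s)
  x = 12: RHS = 15, y in [7, 10]  -> 2 point(s)
  x = 13: RHS = 4, y in [2, 15]  -> 2 point(s)
  x = 15: RHS = 1, y in [1, 16]  -> 2 point(s)
  x = 16: RHS = 4, y in [2, 15]  -> 2 point(s)
Affine points: 24. Add the point at infinity: total = 25.

#E(F_17) = 25


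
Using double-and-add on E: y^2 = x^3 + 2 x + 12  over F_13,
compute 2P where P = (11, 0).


k = 2 = 10_2 (binary, LSB first: 01)
Double-and-add from P = (11, 0):
  bit 0 = 0: acc unchanged = O
  bit 1 = 1: acc = O + O = O

2P = O


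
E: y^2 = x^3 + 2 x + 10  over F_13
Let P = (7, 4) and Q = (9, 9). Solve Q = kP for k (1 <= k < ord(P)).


Enumerate multiples of P until we hit Q = (9, 9):
  1P = (7, 4)
  2P = (2, 3)
  3P = (3, 2)
  4P = (0, 6)
  5P = (9, 4)
  6P = (10, 9)
  7P = (6, 2)
  8P = (4, 2)
  9P = (1, 0)
  10P = (4, 11)
  11P = (6, 11)
  12P = (10, 4)
  13P = (9, 9)
Match found at i = 13.

k = 13


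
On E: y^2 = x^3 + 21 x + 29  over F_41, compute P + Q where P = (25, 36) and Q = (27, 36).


P != Q, so use the chord formula.
s = (y2 - y1) / (x2 - x1) = (0) / (2) mod 41 = 0
x3 = s^2 - x1 - x2 mod 41 = 0^2 - 25 - 27 = 30
y3 = s (x1 - x3) - y1 mod 41 = 0 * (25 - 30) - 36 = 5

P + Q = (30, 5)


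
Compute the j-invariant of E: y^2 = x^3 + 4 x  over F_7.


Delta = -16(4 a^3 + 27 b^2) mod 7 = 6
-1728 * (4 a)^3 = -1728 * (4*4)^3 mod 7 = 1
j = 1 * 6^(-1) mod 7 = 6

j = 6 (mod 7)


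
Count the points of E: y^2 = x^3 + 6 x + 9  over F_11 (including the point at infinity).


For each x in F_11, count y with y^2 = x^3 + 6 x + 9 mod 11:
  x = 0: RHS = 9, y in [3, 8]  -> 2 point(s)
  x = 1: RHS = 5, y in [4, 7]  -> 2 point(s)
  x = 4: RHS = 9, y in [3, 8]  -> 2 point(s)
  x = 7: RHS = 9, y in [3, 8]  -> 2 point(s)
  x = 9: RHS = 0, y in [0]  -> 1 point(s)
Affine points: 9. Add the point at infinity: total = 10.

#E(F_11) = 10


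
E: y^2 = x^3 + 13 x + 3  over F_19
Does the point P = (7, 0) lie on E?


Check whether y^2 = x^3 + 13 x + 3 (mod 19) for (x, y) = (7, 0).
LHS: y^2 = 0^2 mod 19 = 0
RHS: x^3 + 13 x + 3 = 7^3 + 13*7 + 3 mod 19 = 0
LHS = RHS

Yes, on the curve


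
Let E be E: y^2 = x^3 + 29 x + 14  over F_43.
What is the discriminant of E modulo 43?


4 a^3 + 27 b^2 = 4*29^3 + 27*14^2 = 97556 + 5292 = 102848
Delta = -16 * (102848) = -1645568
Delta mod 43 = 42

Delta = 42 (mod 43)


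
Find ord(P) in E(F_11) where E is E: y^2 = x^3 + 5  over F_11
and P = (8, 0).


Compute successive multiples of P until we hit O:
  1P = (8, 0)
  2P = O

ord(P) = 2


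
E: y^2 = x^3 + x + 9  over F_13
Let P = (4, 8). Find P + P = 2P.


Doubling: s = (3 x1^2 + a) / (2 y1)
s = (3*4^2 + 1) / (2*8) mod 13 = 12
x3 = s^2 - 2 x1 mod 13 = 12^2 - 2*4 = 6
y3 = s (x1 - x3) - y1 mod 13 = 12 * (4 - 6) - 8 = 7

2P = (6, 7)


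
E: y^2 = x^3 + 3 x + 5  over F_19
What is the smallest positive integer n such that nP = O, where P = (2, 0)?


Compute successive multiples of P until we hit O:
  1P = (2, 0)
  2P = O

ord(P) = 2


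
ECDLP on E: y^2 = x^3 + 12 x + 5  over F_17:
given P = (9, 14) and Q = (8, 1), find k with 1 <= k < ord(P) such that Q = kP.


Enumerate multiples of P until we hit Q = (8, 1):
  1P = (9, 14)
  2P = (16, 3)
  3P = (8, 16)
  4P = (4, 10)
  5P = (6, 2)
  6P = (1, 1)
  7P = (3, 0)
  8P = (1, 16)
  9P = (6, 15)
  10P = (4, 7)
  11P = (8, 1)
Match found at i = 11.

k = 11


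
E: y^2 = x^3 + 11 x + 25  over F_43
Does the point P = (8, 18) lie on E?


Check whether y^2 = x^3 + 11 x + 25 (mod 43) for (x, y) = (8, 18).
LHS: y^2 = 18^2 mod 43 = 23
RHS: x^3 + 11 x + 25 = 8^3 + 11*8 + 25 mod 43 = 23
LHS = RHS

Yes, on the curve


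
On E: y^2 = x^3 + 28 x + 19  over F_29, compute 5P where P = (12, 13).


k = 5 = 101_2 (binary, LSB first: 101)
Double-and-add from P = (12, 13):
  bit 0 = 1: acc = O + (12, 13) = (12, 13)
  bit 1 = 0: acc unchanged = (12, 13)
  bit 2 = 1: acc = (12, 13) + (2, 24) = (2, 5)

5P = (2, 5)


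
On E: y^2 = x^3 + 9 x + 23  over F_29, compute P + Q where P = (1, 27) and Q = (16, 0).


P != Q, so use the chord formula.
s = (y2 - y1) / (x2 - x1) = (2) / (15) mod 29 = 4
x3 = s^2 - x1 - x2 mod 29 = 4^2 - 1 - 16 = 28
y3 = s (x1 - x3) - y1 mod 29 = 4 * (1 - 28) - 27 = 10

P + Q = (28, 10)


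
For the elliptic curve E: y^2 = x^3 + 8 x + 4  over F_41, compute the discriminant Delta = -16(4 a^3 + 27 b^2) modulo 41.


4 a^3 + 27 b^2 = 4*8^3 + 27*4^2 = 2048 + 432 = 2480
Delta = -16 * (2480) = -39680
Delta mod 41 = 8

Delta = 8 (mod 41)


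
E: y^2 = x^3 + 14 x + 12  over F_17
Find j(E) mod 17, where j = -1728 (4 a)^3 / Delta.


Delta = -16(4 a^3 + 27 b^2) mod 17 = 6
-1728 * (4 a)^3 = -1728 * (4*14)^3 mod 17 = 2
j = 2 * 6^(-1) mod 17 = 6

j = 6 (mod 17)


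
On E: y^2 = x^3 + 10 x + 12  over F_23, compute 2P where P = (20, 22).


Doubling: s = (3 x1^2 + a) / (2 y1)
s = (3*20^2 + 10) / (2*22) mod 23 = 16
x3 = s^2 - 2 x1 mod 23 = 16^2 - 2*20 = 9
y3 = s (x1 - x3) - y1 mod 23 = 16 * (20 - 9) - 22 = 16

2P = (9, 16)


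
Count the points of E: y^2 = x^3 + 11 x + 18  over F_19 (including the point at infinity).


For each x in F_19, count y with y^2 = x^3 + 11 x + 18 mod 19:
  x = 1: RHS = 11, y in [7, 12]  -> 2 point(s)
  x = 7: RHS = 1, y in [1, 18]  -> 2 point(s)
  x = 10: RHS = 7, y in [8, 11]  -> 2 point(s)
  x = 11: RHS = 7, y in [8, 11]  -> 2 point(s)
  x = 12: RHS = 16, y in [4, 15]  -> 2 point(s)
  x = 14: RHS = 9, y in [3, 16]  -> 2 point(s)
  x = 15: RHS = 5, y in [9, 10]  -> 2 point(s)
  x = 17: RHS = 7, y in [8, 11]  -> 2 point(s)
  x = 18: RHS = 6, y in [5, 14]  -> 2 point(s)
Affine points: 18. Add the point at infinity: total = 19.

#E(F_19) = 19


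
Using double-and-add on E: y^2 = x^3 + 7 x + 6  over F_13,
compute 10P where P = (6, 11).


k = 10 = 1010_2 (binary, LSB first: 0101)
Double-and-add from P = (6, 11):
  bit 0 = 0: acc unchanged = O
  bit 1 = 1: acc = O + (11, 6) = (11, 6)
  bit 2 = 0: acc unchanged = (11, 6)
  bit 3 = 1: acc = (11, 6) + (10, 7) = (6, 2)

10P = (6, 2)


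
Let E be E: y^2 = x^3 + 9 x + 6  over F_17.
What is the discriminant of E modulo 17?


4 a^3 + 27 b^2 = 4*9^3 + 27*6^2 = 2916 + 972 = 3888
Delta = -16 * (3888) = -62208
Delta mod 17 = 12

Delta = 12 (mod 17)


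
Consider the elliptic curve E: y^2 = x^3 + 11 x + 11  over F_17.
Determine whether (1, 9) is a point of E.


Check whether y^2 = x^3 + 11 x + 11 (mod 17) for (x, y) = (1, 9).
LHS: y^2 = 9^2 mod 17 = 13
RHS: x^3 + 11 x + 11 = 1^3 + 11*1 + 11 mod 17 = 6
LHS != RHS

No, not on the curve


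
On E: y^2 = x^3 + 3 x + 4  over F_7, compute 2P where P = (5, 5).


Doubling: s = (3 x1^2 + a) / (2 y1)
s = (3*5^2 + 3) / (2*5) mod 7 = 5
x3 = s^2 - 2 x1 mod 7 = 5^2 - 2*5 = 1
y3 = s (x1 - x3) - y1 mod 7 = 5 * (5 - 1) - 5 = 1

2P = (1, 1)


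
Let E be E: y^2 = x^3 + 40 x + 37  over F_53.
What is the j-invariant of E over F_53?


Delta = -16(4 a^3 + 27 b^2) mod 53 = 18
-1728 * (4 a)^3 = -1728 * (4*40)^3 mod 53 = 21
j = 21 * 18^(-1) mod 53 = 10

j = 10 (mod 53)


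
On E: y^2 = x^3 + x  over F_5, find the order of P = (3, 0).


Compute successive multiples of P until we hit O:
  1P = (3, 0)
  2P = O

ord(P) = 2


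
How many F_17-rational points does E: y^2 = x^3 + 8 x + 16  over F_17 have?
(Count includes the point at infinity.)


For each x in F_17, count y with y^2 = x^3 + 8 x + 16 mod 17:
  x = 0: RHS = 16, y in [4, 13]  -> 2 point(s)
  x = 1: RHS = 8, y in [5, 12]  -> 2 point(s)
  x = 3: RHS = 16, y in [4, 13]  -> 2 point(s)
  x = 6: RHS = 8, y in [5, 12]  -> 2 point(s)
  x = 9: RHS = 1, y in [1, 16]  -> 2 point(s)
  x = 10: RHS = 8, y in [5, 12]  -> 2 point(s)
  x = 12: RHS = 4, y in [2, 15]  -> 2 point(s)
  x = 14: RHS = 16, y in [4, 13]  -> 2 point(s)
  x = 15: RHS = 9, y in [3, 14]  -> 2 point(s)
Affine points: 18. Add the point at infinity: total = 19.

#E(F_17) = 19


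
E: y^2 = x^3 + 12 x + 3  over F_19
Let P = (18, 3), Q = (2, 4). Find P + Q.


P != Q, so use the chord formula.
s = (y2 - y1) / (x2 - x1) = (1) / (3) mod 19 = 13
x3 = s^2 - x1 - x2 mod 19 = 13^2 - 18 - 2 = 16
y3 = s (x1 - x3) - y1 mod 19 = 13 * (18 - 16) - 3 = 4

P + Q = (16, 4)


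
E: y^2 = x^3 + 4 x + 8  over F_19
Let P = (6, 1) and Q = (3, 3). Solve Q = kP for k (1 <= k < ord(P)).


Enumerate multiples of P until we hit Q = (3, 3):
  1P = (6, 1)
  2P = (8, 1)
  3P = (5, 18)
  4P = (12, 6)
  5P = (17, 12)
  6P = (16, 8)
  7P = (3, 3)
Match found at i = 7.

k = 7


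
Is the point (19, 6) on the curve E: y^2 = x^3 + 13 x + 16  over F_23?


Check whether y^2 = x^3 + 13 x + 16 (mod 23) for (x, y) = (19, 6).
LHS: y^2 = 6^2 mod 23 = 13
RHS: x^3 + 13 x + 16 = 19^3 + 13*19 + 16 mod 23 = 15
LHS != RHS

No, not on the curve


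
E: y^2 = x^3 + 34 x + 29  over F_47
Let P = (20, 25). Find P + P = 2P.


Doubling: s = (3 x1^2 + a) / (2 y1)
s = (3*20^2 + 34) / (2*25) mod 47 = 4
x3 = s^2 - 2 x1 mod 47 = 4^2 - 2*20 = 23
y3 = s (x1 - x3) - y1 mod 47 = 4 * (20 - 23) - 25 = 10

2P = (23, 10)


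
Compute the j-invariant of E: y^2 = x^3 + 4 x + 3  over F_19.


Delta = -16(4 a^3 + 27 b^2) mod 19 = 15
-1728 * (4 a)^3 = -1728 * (4*4)^3 mod 19 = 11
j = 11 * 15^(-1) mod 19 = 2

j = 2 (mod 19)


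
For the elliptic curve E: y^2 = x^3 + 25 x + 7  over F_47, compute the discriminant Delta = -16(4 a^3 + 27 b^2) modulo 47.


4 a^3 + 27 b^2 = 4*25^3 + 27*7^2 = 62500 + 1323 = 63823
Delta = -16 * (63823) = -1021168
Delta mod 47 = 1

Delta = 1 (mod 47)


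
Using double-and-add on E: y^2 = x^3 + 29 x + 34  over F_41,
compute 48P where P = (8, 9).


k = 48 = 110000_2 (binary, LSB first: 000011)
Double-and-add from P = (8, 9):
  bit 0 = 0: acc unchanged = O
  bit 1 = 0: acc unchanged = O
  bit 2 = 0: acc unchanged = O
  bit 3 = 0: acc unchanged = O
  bit 4 = 1: acc = O + (9, 9) = (9, 9)
  bit 5 = 1: acc = (9, 9) + (18, 19) = (37, 10)

48P = (37, 10)


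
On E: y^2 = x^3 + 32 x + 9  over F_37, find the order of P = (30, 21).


Compute successive multiples of P until we hit O:
  1P = (30, 21)
  2P = (11, 8)
  3P = (6, 11)
  4P = (4, 33)
  5P = (10, 21)
  6P = (34, 16)
  7P = (0, 34)
  8P = (18, 33)
  ... (continuing to 46P)
  46P = O

ord(P) = 46


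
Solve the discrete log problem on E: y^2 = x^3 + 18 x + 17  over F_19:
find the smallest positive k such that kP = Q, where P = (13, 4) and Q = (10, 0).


Enumerate multiples of P until we hit Q = (10, 0):
  1P = (13, 4)
  2P = (0, 6)
  3P = (4, 18)
  4P = (7, 12)
  5P = (5, 17)
  6P = (17, 12)
  7P = (12, 17)
  8P = (11, 8)
  9P = (18, 6)
  10P = (14, 7)
  11P = (1, 13)
  12P = (2, 2)
  13P = (10, 0)
Match found at i = 13.

k = 13


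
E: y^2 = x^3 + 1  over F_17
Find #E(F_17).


For each x in F_17, count y with y^2 = x^3 + 0 x + 1 mod 17:
  x = 0: RHS = 1, y in [1, 16]  -> 2 point(s)
  x = 1: RHS = 2, y in [6, 11]  -> 2 point(s)
  x = 2: RHS = 9, y in [3, 14]  -> 2 point(s)
  x = 6: RHS = 13, y in [8, 9]  -> 2 point(s)
  x = 7: RHS = 4, y in [2, 15]  -> 2 point(s)
  x = 9: RHS = 16, y in [4, 13]  -> 2 point(s)
  x = 10: RHS = 15, y in [7, 10]  -> 2 point(s)
  x = 14: RHS = 8, y in [5, 12]  -> 2 point(s)
  x = 16: RHS = 0, y in [0]  -> 1 point(s)
Affine points: 17. Add the point at infinity: total = 18.

#E(F_17) = 18


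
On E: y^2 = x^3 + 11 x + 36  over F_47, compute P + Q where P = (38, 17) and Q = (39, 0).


P != Q, so use the chord formula.
s = (y2 - y1) / (x2 - x1) = (30) / (1) mod 47 = 30
x3 = s^2 - x1 - x2 mod 47 = 30^2 - 38 - 39 = 24
y3 = s (x1 - x3) - y1 mod 47 = 30 * (38 - 24) - 17 = 27

P + Q = (24, 27)


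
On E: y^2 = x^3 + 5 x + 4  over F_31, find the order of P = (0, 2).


Compute successive multiples of P until we hit O:
  1P = (0, 2)
  2P = (19, 13)
  3P = (1, 17)
  4P = (7, 17)
  5P = (21, 15)
  6P = (12, 26)
  7P = (23, 14)
  8P = (18, 25)
  ... (continuing to 26P)
  26P = O

ord(P) = 26


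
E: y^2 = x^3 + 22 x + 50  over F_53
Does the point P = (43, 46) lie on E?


Check whether y^2 = x^3 + 22 x + 50 (mod 53) for (x, y) = (43, 46).
LHS: y^2 = 46^2 mod 53 = 49
RHS: x^3 + 22 x + 50 = 43^3 + 22*43 + 50 mod 53 = 49
LHS = RHS

Yes, on the curve


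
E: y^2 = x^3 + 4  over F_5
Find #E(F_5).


For each x in F_5, count y with y^2 = x^3 + 0 x + 4 mod 5:
  x = 0: RHS = 4, y in [2, 3]  -> 2 point(s)
  x = 1: RHS = 0, y in [0]  -> 1 point(s)
  x = 3: RHS = 1, y in [1, 4]  -> 2 point(s)
Affine points: 5. Add the point at infinity: total = 6.

#E(F_5) = 6


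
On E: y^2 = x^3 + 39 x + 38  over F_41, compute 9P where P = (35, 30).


k = 9 = 1001_2 (binary, LSB first: 1001)
Double-and-add from P = (35, 30):
  bit 0 = 1: acc = O + (35, 30) = (35, 30)
  bit 1 = 0: acc unchanged = (35, 30)
  bit 2 = 0: acc unchanged = (35, 30)
  bit 3 = 1: acc = (35, 30) + (7, 11) = (22, 33)

9P = (22, 33)


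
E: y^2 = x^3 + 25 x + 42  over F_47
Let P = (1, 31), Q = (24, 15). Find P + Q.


P != Q, so use the chord formula.
s = (y2 - y1) / (x2 - x1) = (31) / (23) mod 47 = 32
x3 = s^2 - x1 - x2 mod 47 = 32^2 - 1 - 24 = 12
y3 = s (x1 - x3) - y1 mod 47 = 32 * (1 - 12) - 31 = 40

P + Q = (12, 40)


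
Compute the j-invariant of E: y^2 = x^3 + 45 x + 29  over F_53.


Delta = -16(4 a^3 + 27 b^2) mod 53 = 17
-1728 * (4 a)^3 = -1728 * (4*45)^3 mod 53 = 24
j = 24 * 17^(-1) mod 53 = 17

j = 17 (mod 53)


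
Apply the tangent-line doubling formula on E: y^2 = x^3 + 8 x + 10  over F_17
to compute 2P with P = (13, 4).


Doubling: s = (3 x1^2 + a) / (2 y1)
s = (3*13^2 + 8) / (2*4) mod 17 = 7
x3 = s^2 - 2 x1 mod 17 = 7^2 - 2*13 = 6
y3 = s (x1 - x3) - y1 mod 17 = 7 * (13 - 6) - 4 = 11

2P = (6, 11)


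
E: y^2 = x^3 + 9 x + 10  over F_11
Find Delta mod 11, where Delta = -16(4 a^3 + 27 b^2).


4 a^3 + 27 b^2 = 4*9^3 + 27*10^2 = 2916 + 2700 = 5616
Delta = -16 * (5616) = -89856
Delta mod 11 = 3

Delta = 3 (mod 11)


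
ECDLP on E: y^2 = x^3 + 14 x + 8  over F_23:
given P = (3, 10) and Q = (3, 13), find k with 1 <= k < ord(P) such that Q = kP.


Enumerate multiples of P until we hit Q = (3, 13):
  1P = (3, 10)
  2P = (7, 14)
  3P = (14, 2)
  4P = (9, 9)
  5P = (4, 17)
  6P = (19, 16)
  7P = (13, 15)
  8P = (13, 8)
  9P = (19, 7)
  10P = (4, 6)
  11P = (9, 14)
  12P = (14, 21)
  13P = (7, 9)
  14P = (3, 13)
Match found at i = 14.

k = 14


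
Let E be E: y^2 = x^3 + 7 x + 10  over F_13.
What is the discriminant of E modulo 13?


4 a^3 + 27 b^2 = 4*7^3 + 27*10^2 = 1372 + 2700 = 4072
Delta = -16 * (4072) = -65152
Delta mod 13 = 4

Delta = 4 (mod 13)


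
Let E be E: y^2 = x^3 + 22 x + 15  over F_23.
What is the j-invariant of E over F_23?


Delta = -16(4 a^3 + 27 b^2) mod 23 = 16
-1728 * (4 a)^3 = -1728 * (4*22)^3 mod 23 = 8
j = 8 * 16^(-1) mod 23 = 12

j = 12 (mod 23)


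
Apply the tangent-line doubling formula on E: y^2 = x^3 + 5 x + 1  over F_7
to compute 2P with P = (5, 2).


Doubling: s = (3 x1^2 + a) / (2 y1)
s = (3*5^2 + 5) / (2*2) mod 7 = 6
x3 = s^2 - 2 x1 mod 7 = 6^2 - 2*5 = 5
y3 = s (x1 - x3) - y1 mod 7 = 6 * (5 - 5) - 2 = 5

2P = (5, 5)


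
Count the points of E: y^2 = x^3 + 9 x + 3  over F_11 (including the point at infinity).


For each x in F_11, count y with y^2 = x^3 + 9 x + 3 mod 11:
  x = 0: RHS = 3, y in [5, 6]  -> 2 point(s)
  x = 4: RHS = 4, y in [2, 9]  -> 2 point(s)
  x = 6: RHS = 9, y in [3, 8]  -> 2 point(s)
  x = 8: RHS = 4, y in [2, 9]  -> 2 point(s)
  x = 10: RHS = 4, y in [2, 9]  -> 2 point(s)
Affine points: 10. Add the point at infinity: total = 11.

#E(F_11) = 11


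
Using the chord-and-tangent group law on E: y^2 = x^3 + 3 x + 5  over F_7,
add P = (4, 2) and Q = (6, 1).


P != Q, so use the chord formula.
s = (y2 - y1) / (x2 - x1) = (6) / (2) mod 7 = 3
x3 = s^2 - x1 - x2 mod 7 = 3^2 - 4 - 6 = 6
y3 = s (x1 - x3) - y1 mod 7 = 3 * (4 - 6) - 2 = 6

P + Q = (6, 6)


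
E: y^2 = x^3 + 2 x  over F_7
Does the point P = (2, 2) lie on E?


Check whether y^2 = x^3 + 2 x + 0 (mod 7) for (x, y) = (2, 2).
LHS: y^2 = 2^2 mod 7 = 4
RHS: x^3 + 2 x + 0 = 2^3 + 2*2 + 0 mod 7 = 5
LHS != RHS

No, not on the curve


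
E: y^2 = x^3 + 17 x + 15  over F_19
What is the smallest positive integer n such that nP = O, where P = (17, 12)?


Compute successive multiples of P until we hit O:
  1P = (17, 12)
  2P = (8, 6)
  3P = (5, 15)
  4P = (3, 13)
  5P = (15, 15)
  6P = (13, 1)
  7P = (12, 16)
  8P = (18, 4)
  ... (continuing to 22P)
  22P = O

ord(P) = 22


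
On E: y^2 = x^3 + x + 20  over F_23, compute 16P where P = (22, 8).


k = 16 = 10000_2 (binary, LSB first: 00001)
Double-and-add from P = (22, 8):
  bit 0 = 0: acc unchanged = O
  bit 1 = 0: acc unchanged = O
  bit 2 = 0: acc unchanged = O
  bit 3 = 0: acc unchanged = O
  bit 4 = 1: acc = O + (20, 6) = (20, 6)

16P = (20, 6)


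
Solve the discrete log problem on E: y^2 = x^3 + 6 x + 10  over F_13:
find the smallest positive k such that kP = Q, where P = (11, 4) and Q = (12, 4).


Enumerate multiples of P until we hit Q = (12, 4):
  1P = (11, 4)
  2P = (5, 3)
  3P = (1, 2)
  4P = (0, 6)
  5P = (3, 4)
  6P = (12, 9)
  7P = (2, 2)
  8P = (10, 2)
  9P = (9, 0)
  10P = (10, 11)
  11P = (2, 11)
  12P = (12, 4)
Match found at i = 12.

k = 12


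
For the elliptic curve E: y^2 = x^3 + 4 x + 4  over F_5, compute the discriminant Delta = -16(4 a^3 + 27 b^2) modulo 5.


4 a^3 + 27 b^2 = 4*4^3 + 27*4^2 = 256 + 432 = 688
Delta = -16 * (688) = -11008
Delta mod 5 = 2

Delta = 2 (mod 5)


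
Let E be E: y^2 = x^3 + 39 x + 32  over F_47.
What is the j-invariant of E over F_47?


Delta = -16(4 a^3 + 27 b^2) mod 47 = 5
-1728 * (4 a)^3 = -1728 * (4*39)^3 mod 47 = 42
j = 42 * 5^(-1) mod 47 = 46

j = 46 (mod 47)


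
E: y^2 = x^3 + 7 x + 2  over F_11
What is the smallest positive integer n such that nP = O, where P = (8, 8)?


Compute successive multiples of P until we hit O:
  1P = (8, 8)
  2P = (10, 7)
  3P = (7, 8)
  4P = (7, 3)
  5P = (10, 4)
  6P = (8, 3)
  7P = O

ord(P) = 7


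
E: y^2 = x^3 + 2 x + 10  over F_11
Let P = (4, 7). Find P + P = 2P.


Doubling: s = (3 x1^2 + a) / (2 y1)
s = (3*4^2 + 2) / (2*7) mod 11 = 2
x3 = s^2 - 2 x1 mod 11 = 2^2 - 2*4 = 7
y3 = s (x1 - x3) - y1 mod 11 = 2 * (4 - 7) - 7 = 9

2P = (7, 9)


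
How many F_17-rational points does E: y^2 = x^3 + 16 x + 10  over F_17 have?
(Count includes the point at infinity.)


For each x in F_17, count y with y^2 = x^3 + 16 x + 10 mod 17:
  x = 2: RHS = 16, y in [4, 13]  -> 2 point(s)
  x = 3: RHS = 0, y in [0]  -> 1 point(s)
  x = 4: RHS = 2, y in [6, 11]  -> 2 point(s)
  x = 6: RHS = 16, y in [4, 13]  -> 2 point(s)
  x = 8: RHS = 4, y in [2, 15]  -> 2 point(s)
  x = 9: RHS = 16, y in [4, 13]  -> 2 point(s)
  x = 11: RHS = 4, y in [2, 15]  -> 2 point(s)
  x = 12: RHS = 9, y in [3, 14]  -> 2 point(s)
  x = 13: RHS = 1, y in [1, 16]  -> 2 point(s)
  x = 15: RHS = 4, y in [2, 15]  -> 2 point(s)
Affine points: 19. Add the point at infinity: total = 20.

#E(F_17) = 20


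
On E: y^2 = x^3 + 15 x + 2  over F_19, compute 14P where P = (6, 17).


k = 14 = 1110_2 (binary, LSB first: 0111)
Double-and-add from P = (6, 17):
  bit 0 = 0: acc unchanged = O
  bit 1 = 1: acc = O + (18, 10) = (18, 10)
  bit 2 = 1: acc = (18, 10) + (3, 13) = (14, 12)
  bit 3 = 1: acc = (14, 12) + (11, 15) = (14, 7)

14P = (14, 7)


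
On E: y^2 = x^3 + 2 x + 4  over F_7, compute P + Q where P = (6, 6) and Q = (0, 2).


P != Q, so use the chord formula.
s = (y2 - y1) / (x2 - x1) = (3) / (1) mod 7 = 3
x3 = s^2 - x1 - x2 mod 7 = 3^2 - 6 - 0 = 3
y3 = s (x1 - x3) - y1 mod 7 = 3 * (6 - 3) - 6 = 3

P + Q = (3, 3)


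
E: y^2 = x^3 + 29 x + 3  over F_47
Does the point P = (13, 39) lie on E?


Check whether y^2 = x^3 + 29 x + 3 (mod 47) for (x, y) = (13, 39).
LHS: y^2 = 39^2 mod 47 = 17
RHS: x^3 + 29 x + 3 = 13^3 + 29*13 + 3 mod 47 = 39
LHS != RHS

No, not on the curve


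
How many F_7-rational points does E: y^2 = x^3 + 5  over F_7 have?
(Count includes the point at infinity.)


For each x in F_7, count y with y^2 = x^3 + 0 x + 5 mod 7:
  x = 3: RHS = 4, y in [2, 5]  -> 2 point(s)
  x = 5: RHS = 4, y in [2, 5]  -> 2 point(s)
  x = 6: RHS = 4, y in [2, 5]  -> 2 point(s)
Affine points: 6. Add the point at infinity: total = 7.

#E(F_7) = 7


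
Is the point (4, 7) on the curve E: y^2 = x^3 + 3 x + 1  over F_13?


Check whether y^2 = x^3 + 3 x + 1 (mod 13) for (x, y) = (4, 7).
LHS: y^2 = 7^2 mod 13 = 10
RHS: x^3 + 3 x + 1 = 4^3 + 3*4 + 1 mod 13 = 12
LHS != RHS

No, not on the curve


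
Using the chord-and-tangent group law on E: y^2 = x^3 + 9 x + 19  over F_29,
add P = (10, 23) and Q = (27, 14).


P != Q, so use the chord formula.
s = (y2 - y1) / (x2 - x1) = (20) / (17) mod 29 = 8
x3 = s^2 - x1 - x2 mod 29 = 8^2 - 10 - 27 = 27
y3 = s (x1 - x3) - y1 mod 29 = 8 * (10 - 27) - 23 = 15

P + Q = (27, 15)


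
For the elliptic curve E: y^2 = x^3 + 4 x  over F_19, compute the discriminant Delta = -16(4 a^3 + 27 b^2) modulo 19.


4 a^3 + 27 b^2 = 4*4^3 + 27*0^2 = 256 + 0 = 256
Delta = -16 * (256) = -4096
Delta mod 19 = 8

Delta = 8 (mod 19)


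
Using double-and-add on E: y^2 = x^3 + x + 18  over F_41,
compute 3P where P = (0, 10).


k = 3 = 11_2 (binary, LSB first: 11)
Double-and-add from P = (0, 10):
  bit 0 = 1: acc = O + (0, 10) = (0, 10)
  bit 1 = 1: acc = (0, 10) + (4, 39) = (5, 5)

3P = (5, 5)


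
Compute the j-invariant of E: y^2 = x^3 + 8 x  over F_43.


Delta = -16(4 a^3 + 27 b^2) mod 43 = 41
-1728 * (4 a)^3 = -1728 * (4*8)^3 mod 43 = 27
j = 27 * 41^(-1) mod 43 = 8

j = 8 (mod 43)


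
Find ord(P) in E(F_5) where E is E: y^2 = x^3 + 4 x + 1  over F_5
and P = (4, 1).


Compute successive multiples of P until we hit O:
  1P = (4, 1)
  2P = (3, 0)
  3P = (4, 4)
  4P = O

ord(P) = 4


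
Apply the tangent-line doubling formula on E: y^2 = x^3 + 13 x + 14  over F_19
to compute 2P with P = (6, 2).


Doubling: s = (3 x1^2 + a) / (2 y1)
s = (3*6^2 + 13) / (2*2) mod 19 = 16
x3 = s^2 - 2 x1 mod 19 = 16^2 - 2*6 = 16
y3 = s (x1 - x3) - y1 mod 19 = 16 * (6 - 16) - 2 = 9

2P = (16, 9)


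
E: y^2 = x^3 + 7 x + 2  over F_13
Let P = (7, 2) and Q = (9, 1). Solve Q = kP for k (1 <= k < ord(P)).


Enumerate multiples of P until we hit Q = (9, 1):
  1P = (7, 2)
  2P = (9, 12)
  3P = (9, 1)
Match found at i = 3.

k = 3


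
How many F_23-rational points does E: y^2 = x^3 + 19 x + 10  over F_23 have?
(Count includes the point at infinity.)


For each x in F_23, count y with y^2 = x^3 + 19 x + 10 mod 23:
  x = 3: RHS = 2, y in [5, 18]  -> 2 point(s)
  x = 4: RHS = 12, y in [9, 14]  -> 2 point(s)
  x = 5: RHS = 0, y in [0]  -> 1 point(s)
  x = 6: RHS = 18, y in [8, 15]  -> 2 point(s)
  x = 7: RHS = 3, y in [7, 16]  -> 2 point(s)
  x = 9: RHS = 13, y in [6, 17]  -> 2 point(s)
  x = 10: RHS = 4, y in [2, 21]  -> 2 point(s)
  x = 11: RHS = 9, y in [3, 20]  -> 2 point(s)
  x = 13: RHS = 16, y in [4, 19]  -> 2 point(s)
  x = 15: RHS = 13, y in [6, 17]  -> 2 point(s)
  x = 17: RHS = 2, y in [5, 18]  -> 2 point(s)
  x = 19: RHS = 8, y in [10, 13]  -> 2 point(s)
  x = 20: RHS = 18, y in [8, 15]  -> 2 point(s)
  x = 22: RHS = 13, y in [6, 17]  -> 2 point(s)
Affine points: 27. Add the point at infinity: total = 28.

#E(F_23) = 28


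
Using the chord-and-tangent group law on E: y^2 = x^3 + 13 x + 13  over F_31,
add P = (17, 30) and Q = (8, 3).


P != Q, so use the chord formula.
s = (y2 - y1) / (x2 - x1) = (4) / (22) mod 31 = 3
x3 = s^2 - x1 - x2 mod 31 = 3^2 - 17 - 8 = 15
y3 = s (x1 - x3) - y1 mod 31 = 3 * (17 - 15) - 30 = 7

P + Q = (15, 7)


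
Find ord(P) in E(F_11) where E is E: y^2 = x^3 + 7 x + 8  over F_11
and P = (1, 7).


Compute successive multiples of P until we hit O:
  1P = (1, 7)
  2P = (3, 1)
  3P = (5, 5)
  4P = (8, 2)
  5P = (7, 2)
  6P = (4, 1)
  7P = (10, 0)
  8P = (4, 10)
  ... (continuing to 14P)
  14P = O

ord(P) = 14


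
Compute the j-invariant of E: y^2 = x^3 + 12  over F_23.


Delta = -16(4 a^3 + 27 b^2) mod 23 = 7
-1728 * (4 a)^3 = -1728 * (4*0)^3 mod 23 = 0
j = 0 * 7^(-1) mod 23 = 0

j = 0 (mod 23)


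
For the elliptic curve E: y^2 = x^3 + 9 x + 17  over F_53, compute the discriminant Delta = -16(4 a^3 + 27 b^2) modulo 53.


4 a^3 + 27 b^2 = 4*9^3 + 27*17^2 = 2916 + 7803 = 10719
Delta = -16 * (10719) = -171504
Delta mod 53 = 4

Delta = 4 (mod 53)


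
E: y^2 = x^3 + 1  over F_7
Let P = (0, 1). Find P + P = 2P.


Doubling: s = (3 x1^2 + a) / (2 y1)
s = (3*0^2 + 0) / (2*1) mod 7 = 0
x3 = s^2 - 2 x1 mod 7 = 0^2 - 2*0 = 0
y3 = s (x1 - x3) - y1 mod 7 = 0 * (0 - 0) - 1 = 6

2P = (0, 6)


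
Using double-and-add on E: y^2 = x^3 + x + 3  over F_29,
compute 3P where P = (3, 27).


k = 3 = 11_2 (binary, LSB first: 11)
Double-and-add from P = (3, 27):
  bit 0 = 1: acc = O + (3, 27) = (3, 27)
  bit 1 = 1: acc = (3, 27) + (14, 21) = (25, 14)

3P = (25, 14)


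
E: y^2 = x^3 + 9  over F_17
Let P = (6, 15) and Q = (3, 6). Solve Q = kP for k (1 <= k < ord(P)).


Enumerate multiples of P until we hit Q = (3, 6):
  1P = (6, 15)
  2P = (3, 6)
Match found at i = 2.

k = 2


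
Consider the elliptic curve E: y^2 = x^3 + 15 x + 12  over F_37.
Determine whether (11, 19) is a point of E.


Check whether y^2 = x^3 + 15 x + 12 (mod 37) for (x, y) = (11, 19).
LHS: y^2 = 19^2 mod 37 = 28
RHS: x^3 + 15 x + 12 = 11^3 + 15*11 + 12 mod 37 = 28
LHS = RHS

Yes, on the curve


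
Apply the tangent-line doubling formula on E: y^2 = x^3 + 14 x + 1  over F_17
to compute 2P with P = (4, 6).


Doubling: s = (3 x1^2 + a) / (2 y1)
s = (3*4^2 + 14) / (2*6) mod 17 = 8
x3 = s^2 - 2 x1 mod 17 = 8^2 - 2*4 = 5
y3 = s (x1 - x3) - y1 mod 17 = 8 * (4 - 5) - 6 = 3

2P = (5, 3)


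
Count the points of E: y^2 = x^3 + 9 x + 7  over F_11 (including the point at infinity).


For each x in F_11, count y with y^2 = x^3 + 9 x + 7 mod 11:
  x = 2: RHS = 0, y in [0]  -> 1 point(s)
  x = 5: RHS = 1, y in [1, 10]  -> 2 point(s)
  x = 9: RHS = 3, y in [5, 6]  -> 2 point(s)
Affine points: 5. Add the point at infinity: total = 6.

#E(F_11) = 6


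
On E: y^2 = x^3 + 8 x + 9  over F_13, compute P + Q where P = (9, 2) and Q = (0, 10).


P != Q, so use the chord formula.
s = (y2 - y1) / (x2 - x1) = (8) / (4) mod 13 = 2
x3 = s^2 - x1 - x2 mod 13 = 2^2 - 9 - 0 = 8
y3 = s (x1 - x3) - y1 mod 13 = 2 * (9 - 8) - 2 = 0

P + Q = (8, 0)


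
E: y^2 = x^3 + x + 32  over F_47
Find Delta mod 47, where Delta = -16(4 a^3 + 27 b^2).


4 a^3 + 27 b^2 = 4*1^3 + 27*32^2 = 4 + 27648 = 27652
Delta = -16 * (27652) = -442432
Delta mod 47 = 26

Delta = 26 (mod 47)


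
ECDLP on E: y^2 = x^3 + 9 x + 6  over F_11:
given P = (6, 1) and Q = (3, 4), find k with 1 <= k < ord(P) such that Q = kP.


Enumerate multiples of P until we hit Q = (3, 4):
  1P = (6, 1)
  2P = (3, 4)
Match found at i = 2.

k = 2
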